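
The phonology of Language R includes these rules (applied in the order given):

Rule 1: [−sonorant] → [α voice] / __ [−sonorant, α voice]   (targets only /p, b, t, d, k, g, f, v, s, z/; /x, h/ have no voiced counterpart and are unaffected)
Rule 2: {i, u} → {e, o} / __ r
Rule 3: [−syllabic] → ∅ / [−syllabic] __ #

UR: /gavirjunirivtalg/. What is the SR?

Rule 1 (regressive voicing assimilation): /v/ precedes the voiceless obstruent /t/, so it devoices to [f] by assimilation. /gavirjunirivtalg/ → gavirjuniriftalg.
Rule 2 (pre-rhotic lowering): /i/ is a high vowel immediately before /r/, so it lowers to [e]. /i/ is a high vowel immediately before /r/, so it lowers to [e]. /gavirjuniriftalg/ → gaverjuneriftalg.
Rule 3 (final cluster simplification): /g/ is the second consonant of a word-final cluster /lg/, so it deletes. /gaverjuneriftalg/ → gaverjuneriftal.

gaverjuneriftal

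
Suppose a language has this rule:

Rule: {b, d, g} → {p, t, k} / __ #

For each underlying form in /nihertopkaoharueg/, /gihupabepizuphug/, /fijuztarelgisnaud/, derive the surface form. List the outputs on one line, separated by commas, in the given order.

/nihertopkaoharueg/: /g/ is a voiced stop in word-final position, so it devoices to [k]. → [nihertopkaoharuek].
/gihupabepizuphug/: /g/ is a voiced stop in word-final position, so it devoices to [k]. → [gihupabepizuphuk].
/fijuztarelgisnaud/: /d/ is a voiced stop in word-final position, so it devoices to [t]. → [fijuztarelgisnaut].

nihertopkaoharuek, gihupabepizuphuk, fijuztarelgisnaut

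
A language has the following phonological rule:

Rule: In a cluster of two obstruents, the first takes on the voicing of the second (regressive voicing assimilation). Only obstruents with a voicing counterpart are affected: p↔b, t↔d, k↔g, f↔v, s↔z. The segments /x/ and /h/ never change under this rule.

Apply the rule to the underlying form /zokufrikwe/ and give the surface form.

No segment of /zokufrikwe/ meets the structural description of the rule, so the form surfaces unchanged.

zokufrikwe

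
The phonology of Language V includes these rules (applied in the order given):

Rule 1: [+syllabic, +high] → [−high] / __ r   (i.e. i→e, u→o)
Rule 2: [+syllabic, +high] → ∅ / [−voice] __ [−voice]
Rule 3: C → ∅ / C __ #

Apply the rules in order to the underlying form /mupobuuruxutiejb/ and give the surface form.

Rule 1 (pre-rhotic lowering): /u/ is a high vowel immediately before /r/, so it lowers to [o]. /mupobuuruxutiejb/ → mupobuoruxutiejb.
Rule 2 (high vowel syncope): /u/ is a high vowel flanked by voiceless consonants /x/ and /t/, so it deletes. /mupobuoruxutiejb/ → mupobuoruxtiejb.
Rule 3 (final cluster simplification): /b/ is the second consonant of a word-final cluster /jb/, so it deletes. /mupobuoruxtiejb/ → mupobuoruxtiej.

mupobuoruxtiej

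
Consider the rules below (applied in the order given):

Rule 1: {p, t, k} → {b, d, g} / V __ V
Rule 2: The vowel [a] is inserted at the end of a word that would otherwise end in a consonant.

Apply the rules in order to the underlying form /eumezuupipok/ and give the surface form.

Rule 1 (intervocalic voicing): /p/ is a voiceless stop between vowels /u/ and /i/, so it voices to [b]. /p/ is a voiceless stop between vowels /i/ and /o/, so it voices to [b]. /eumezuupipok/ → eumezuubibok.
Rule 2 (final a-epenthesis): the form ends in the consonant /k/, so [a] is inserted word-finally. /eumezuubibok/ → eumezuubiboka.

eumezuubiboka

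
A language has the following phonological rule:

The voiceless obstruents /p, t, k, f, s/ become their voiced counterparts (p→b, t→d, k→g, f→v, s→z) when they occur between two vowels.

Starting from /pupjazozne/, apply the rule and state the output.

pupjazozne

No segment of /pupjazozne/ meets the structural description of the rule, so the form surfaces unchanged.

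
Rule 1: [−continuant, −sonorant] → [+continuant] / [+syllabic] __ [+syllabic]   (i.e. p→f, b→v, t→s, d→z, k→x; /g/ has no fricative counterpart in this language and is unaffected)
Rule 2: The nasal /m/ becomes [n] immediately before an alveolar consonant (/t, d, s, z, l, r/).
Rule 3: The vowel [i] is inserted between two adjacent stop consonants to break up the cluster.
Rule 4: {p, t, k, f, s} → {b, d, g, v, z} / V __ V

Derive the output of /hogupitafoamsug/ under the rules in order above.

hoguvizavoansug

Rule 1 (intervocalic spirantization): /p/ is a stop between vowels /u/ and /i/, so it spirantizes to the fricative [f]. /t/ is a stop between vowels /i/ and /a/, so it spirantizes to the fricative [s]. /hogupitafoamsug/ → hogufisafoamsug.
Rule 2 (nasal place assimilation): /m/ precedes the alveolar consonant /s/, so it assimilates in place to [n]. /hogufisafoamsug/ → hogufisafoansug.
Rule 3 (stop-cluster i-epenthesis): no segment meets the environment; /hogufisafoansug/ is unchanged.
Rule 4 (intervocalic voicing): /f/ is a voiceless obstruent between vowels /u/ and /i/, so it voices to [v]. /s/ is a voiceless obstruent between vowels /i/ and /a/, so it voices to [z]. /f/ is a voiceless obstruent between vowels /a/ and /o/, so it voices to [v]. /hogufisafoansug/ → hoguvizavoansug.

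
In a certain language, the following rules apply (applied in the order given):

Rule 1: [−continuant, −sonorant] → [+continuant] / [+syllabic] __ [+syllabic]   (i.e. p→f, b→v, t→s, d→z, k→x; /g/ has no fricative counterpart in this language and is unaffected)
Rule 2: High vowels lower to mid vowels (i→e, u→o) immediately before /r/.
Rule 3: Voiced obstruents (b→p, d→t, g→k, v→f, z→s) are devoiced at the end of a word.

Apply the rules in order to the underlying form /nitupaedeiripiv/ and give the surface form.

nisufaezeerifif

Rule 1 (intervocalic spirantization): /t/ is a stop between vowels /i/ and /u/, so it spirantizes to the fricative [s]. /p/ is a stop between vowels /u/ and /a/, so it spirantizes to the fricative [f]. /d/ is a stop between vowels /e/ and /e/, so it spirantizes to the fricative [z]. /p/ is a stop between vowels /i/ and /i/, so it spirantizes to the fricative [f]. /nitupaedeiripiv/ → nisufaezeirifiv.
Rule 2 (pre-rhotic lowering): /i/ is a high vowel immediately before /r/, so it lowers to [e]. /nisufaezeirifiv/ → nisufaezeerifiv.
Rule 3 (final devoicing): /v/ is a voiced obstruent in word-final position, so it devoices to [f]. /nisufaezeerifiv/ → nisufaezeerifif.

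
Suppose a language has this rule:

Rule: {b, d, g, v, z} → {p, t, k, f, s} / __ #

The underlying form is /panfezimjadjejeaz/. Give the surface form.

panfezimjadjejeas

Scanning /panfezimjadjejeaz/: /z/ at position 6 is not in the conditioning environment; /d/ at position 11 is not in the conditioning environment; /z/ is a voiced obstruent in word-final position, so it devoices to [s].
Result: [panfezimjadjejeas].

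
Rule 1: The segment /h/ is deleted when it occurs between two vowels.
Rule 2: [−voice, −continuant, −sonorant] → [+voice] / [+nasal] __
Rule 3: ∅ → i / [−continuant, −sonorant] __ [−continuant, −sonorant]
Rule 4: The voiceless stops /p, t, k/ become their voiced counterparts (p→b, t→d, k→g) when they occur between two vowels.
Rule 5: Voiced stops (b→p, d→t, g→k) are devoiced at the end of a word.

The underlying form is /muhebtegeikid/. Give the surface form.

Rule 1 (intervocalic h-deletion): /h/ occurs between vowels /u/ and /e/, so it deletes. /muhebtegeikid/ → muebtegeikid.
Rule 2 (post-nasal voicing): no segment meets the environment; /muebtegeikid/ is unchanged.
Rule 3 (stop-cluster i-epenthesis): /b/ and /t/ form a stop–stop cluster, so [i] is inserted between them. /muebtegeikid/ → muebitegeikid.
Rule 4 (intervocalic voicing): /t/ is a voiceless stop between vowels /i/ and /e/, so it voices to [d]. /k/ is a voiceless stop between vowels /i/ and /i/, so it voices to [g]. /muebitegeikid/ → muebidegeigid.
Rule 5 (final devoicing): /d/ is a voiced stop in word-final position, so it devoices to [t]. /muebidegeigid/ → muebidegeigit.

muebidegeigit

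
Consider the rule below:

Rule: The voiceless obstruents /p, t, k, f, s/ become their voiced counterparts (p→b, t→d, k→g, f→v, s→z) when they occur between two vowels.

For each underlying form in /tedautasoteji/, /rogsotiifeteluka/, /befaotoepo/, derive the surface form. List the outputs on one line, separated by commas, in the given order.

tedaudazodeji, rogsodiivedeluga, bevaodoebo

/tedautasoteji/: /t/ is a voiceless obstruent between vowels /u/ and /a/, so it voices to [d]. /s/ is a voiceless obstruent between vowels /a/ and /o/, so it voices to [z]. /t/ is a voiceless obstruent between vowels /o/ and /e/, so it voices to [d]. → [tedaudazodeji].
/rogsotiifeteluka/: /t/ is a voiceless obstruent between vowels /o/ and /i/, so it voices to [d]. /f/ is a voiceless obstruent between vowels /i/ and /e/, so it voices to [v]. /t/ is a voiceless obstruent between vowels /e/ and /e/, so it voices to [d]. /k/ is a voiceless obstruent between vowels /u/ and /a/, so it voices to [g]. → [rogsodiivedeluga].
/befaotoepo/: /f/ is a voiceless obstruent between vowels /e/ and /a/, so it voices to [v]. /t/ is a voiceless obstruent between vowels /o/ and /o/, so it voices to [d]. /p/ is a voiceless obstruent between vowels /e/ and /o/, so it voices to [b]. → [bevaodoebo].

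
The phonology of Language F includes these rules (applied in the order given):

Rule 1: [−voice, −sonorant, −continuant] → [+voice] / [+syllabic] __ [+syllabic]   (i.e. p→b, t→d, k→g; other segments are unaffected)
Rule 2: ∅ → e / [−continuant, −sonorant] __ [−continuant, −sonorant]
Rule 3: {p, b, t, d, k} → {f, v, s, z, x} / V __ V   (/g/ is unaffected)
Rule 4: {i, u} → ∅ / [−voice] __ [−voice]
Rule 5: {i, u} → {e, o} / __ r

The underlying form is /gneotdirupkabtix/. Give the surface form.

Rule 1 (intervocalic voicing): no segment meets the environment; /gneotdirupkabtix/ is unchanged.
Rule 2 (stop-cluster e-epenthesis): /t/ and /d/ form a stop–stop cluster, so [e] is inserted between them. /p/ and /k/ form a stop–stop cluster, so [e] is inserted between them. /b/ and /t/ form a stop–stop cluster, so [e] is inserted between them. /gneotdirupkabtix/ → gneotedirupekabetix.
Rule 3 (intervocalic spirantization): /t/ is a stop between vowels /o/ and /e/, so it spirantizes to the fricative [s]. /d/ is a stop between vowels /e/ and /i/, so it spirantizes to the fricative [z]. /p/ is a stop between vowels /u/ and /e/, so it spirantizes to the fricative [f]. /k/ is a stop between vowels /e/ and /a/, so it spirantizes to the fricative [x]. /b/ is a stop between vowels /a/ and /e/, so it spirantizes to the fricative [v]. /t/ is a stop between vowels /e/ and /i/, so it spirantizes to the fricative [s]. /gneotedirupekabetix/ → gneosezirufexavesix.
Rule 4 (high vowel syncope): /i/ is a high vowel flanked by voiceless consonants /s/ and /x/, so it deletes. /gneosezirufexavesix/ → gneosezirufexavesx.
Rule 5 (pre-rhotic lowering): /i/ is a high vowel immediately before /r/, so it lowers to [e]. /gneosezirufexavesx/ → gneosezerufexavesx.

gneosezerufexavesx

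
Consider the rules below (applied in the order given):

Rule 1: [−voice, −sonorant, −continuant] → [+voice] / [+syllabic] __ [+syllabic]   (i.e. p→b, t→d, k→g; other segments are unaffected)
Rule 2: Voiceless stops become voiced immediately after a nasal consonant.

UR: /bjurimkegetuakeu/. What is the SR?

bjurimgegeduageu

Rule 1 (intervocalic voicing): /t/ is a voiceless stop between vowels /e/ and /u/, so it voices to [d]. /k/ is a voiceless stop between vowels /a/ and /e/, so it voices to [g]. /bjurimkegetuakeu/ → bjurimkegeduageu.
Rule 2 (post-nasal voicing): /k/ is a voiceless stop immediately after the nasal /m/, so it voices to [g]. /bjurimkegeduageu/ → bjurimgegeduageu.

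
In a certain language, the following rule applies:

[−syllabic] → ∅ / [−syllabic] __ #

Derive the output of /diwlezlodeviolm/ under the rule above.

/m/ is the second consonant of a word-final cluster /lm/, so it deletes.
The other instances of /d/, /w/, /l/, /z/, /v/ do not occur in the required environment and remain unchanged.
Surface form: [diwlezlodeviol].

diwlezlodeviol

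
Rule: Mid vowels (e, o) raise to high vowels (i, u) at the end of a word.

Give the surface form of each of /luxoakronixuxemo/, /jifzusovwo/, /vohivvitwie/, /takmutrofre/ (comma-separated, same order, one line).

luxoakronixuxemu, jifzusovwu, vohivvitwii, takmutrofri

/luxoakronixuxemo/: /o/ is a mid vowel in word-final position, so it raises to [u]. → [luxoakronixuxemu].
/jifzusovwo/: /o/ is a mid vowel in word-final position, so it raises to [u]. → [jifzusovwu].
/vohivvitwie/: /e/ is a mid vowel in word-final position, so it raises to [i]. → [vohivvitwii].
/takmutrofre/: /e/ is a mid vowel in word-final position, so it raises to [i]. → [takmutrofri].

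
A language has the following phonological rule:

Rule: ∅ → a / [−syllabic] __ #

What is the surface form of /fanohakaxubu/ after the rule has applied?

No segment of /fanohakaxubu/ meets the structural description of the rule, so the form surfaces unchanged.

fanohakaxubu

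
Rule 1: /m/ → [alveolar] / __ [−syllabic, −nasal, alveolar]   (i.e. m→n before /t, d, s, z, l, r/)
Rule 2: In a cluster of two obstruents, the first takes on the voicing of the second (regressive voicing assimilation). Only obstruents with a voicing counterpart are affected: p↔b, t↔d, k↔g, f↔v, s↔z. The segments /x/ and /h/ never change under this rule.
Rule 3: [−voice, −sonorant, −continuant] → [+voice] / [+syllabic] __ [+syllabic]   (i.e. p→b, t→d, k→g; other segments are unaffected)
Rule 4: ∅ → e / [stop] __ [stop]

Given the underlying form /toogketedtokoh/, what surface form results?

tookekedetetogoh

Rule 1 (nasal place assimilation): no segment meets the environment; /toogketedtokoh/ is unchanged.
Rule 2 (regressive voicing assimilation): /g/ precedes the voiceless obstruent /k/, so it devoices to [k] by assimilation. /d/ precedes the voiceless obstruent /t/, so it devoices to [t] by assimilation. /toogketedtokoh/ → tookketettokoh.
Rule 3 (intervocalic voicing): /t/ is a voiceless stop between vowels /e/ and /e/, so it voices to [d]. /k/ is a voiceless stop between vowels /o/ and /o/, so it voices to [g]. /tookketettokoh/ → tookkedettogoh.
Rule 4 (stop-cluster e-epenthesis): /k/ and /k/ form a stop–stop cluster, so [e] is inserted between them. /t/ and /t/ form a stop–stop cluster, so [e] is inserted between them. /tookkedettogoh/ → tookekedetetogoh.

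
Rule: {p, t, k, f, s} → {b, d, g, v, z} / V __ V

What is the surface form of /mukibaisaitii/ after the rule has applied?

mugibaizaidii

/k/ is a voiceless obstruent between vowels /u/ and /i/, so it voices to [g].
/s/ is a voiceless obstruent between vowels /i/ and /a/, so it voices to [z].
/t/ is a voiceless obstruent between vowels /i/ and /i/, so it voices to [d].
Surface form: [mugibaizaidii].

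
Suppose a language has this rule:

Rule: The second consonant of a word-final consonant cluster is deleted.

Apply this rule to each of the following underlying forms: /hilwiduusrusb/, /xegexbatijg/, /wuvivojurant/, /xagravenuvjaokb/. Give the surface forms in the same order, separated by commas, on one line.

hilwiduusrus, xegexbatij, wuvivojuran, xagravenuvjaok

/hilwiduusrusb/: /b/ is the second consonant of a word-final cluster /sb/, so it deletes. → [hilwiduusrus].
/xegexbatijg/: /g/ is the second consonant of a word-final cluster /jg/, so it deletes. → [xegexbatij].
/wuvivojurant/: /t/ is the second consonant of a word-final cluster /nt/, so it deletes. → [wuvivojuran].
/xagravenuvjaokb/: /b/ is the second consonant of a word-final cluster /kb/, so it deletes. → [xagravenuvjaok].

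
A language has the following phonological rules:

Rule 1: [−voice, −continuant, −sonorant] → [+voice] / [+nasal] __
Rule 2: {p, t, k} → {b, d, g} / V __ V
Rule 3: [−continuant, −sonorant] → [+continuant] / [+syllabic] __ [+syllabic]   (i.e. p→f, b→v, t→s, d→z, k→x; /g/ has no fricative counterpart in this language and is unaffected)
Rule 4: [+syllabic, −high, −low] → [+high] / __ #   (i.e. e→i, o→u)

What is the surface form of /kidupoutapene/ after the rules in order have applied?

Rule 1 (post-nasal voicing): no segment meets the environment; /kidupoutapene/ is unchanged.
Rule 2 (intervocalic voicing): /p/ is a voiceless stop between vowels /u/ and /o/, so it voices to [b]. /t/ is a voiceless stop between vowels /u/ and /a/, so it voices to [d]. /p/ is a voiceless stop between vowels /a/ and /e/, so it voices to [b]. /kidupoutapene/ → kiduboudabene.
Rule 3 (intervocalic spirantization): /d/ is a stop between vowels /i/ and /u/, so it spirantizes to the fricative [z]. /b/ is a stop between vowels /u/ and /o/, so it spirantizes to the fricative [v]. /d/ is a stop between vowels /u/ and /a/, so it spirantizes to the fricative [z]. /b/ is a stop between vowels /a/ and /e/, so it spirantizes to the fricative [v]. /kiduboudabene/ → kizuvouzavene.
Rule 4 (final vowel raising): /e/ is a mid vowel in word-final position, so it raises to [i]. /kizuvouzavene/ → kizuvouzaveni.

kizuvouzaveni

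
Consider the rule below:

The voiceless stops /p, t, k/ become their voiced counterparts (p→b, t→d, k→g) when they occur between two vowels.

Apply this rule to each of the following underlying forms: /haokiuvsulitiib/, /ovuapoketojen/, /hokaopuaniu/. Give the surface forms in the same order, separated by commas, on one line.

haogiuvsulidiib, ovuabogedojen, hogaobuaniu

/haokiuvsulitiib/: /k/ is a voiceless stop between vowels /o/ and /i/, so it voices to [g]. /t/ is a voiceless stop between vowels /i/ and /i/, so it voices to [d]. → [haogiuvsulidiib].
/ovuapoketojen/: /p/ is a voiceless stop between vowels /a/ and /o/, so it voices to [b]. /k/ is a voiceless stop between vowels /o/ and /e/, so it voices to [g]. /t/ is a voiceless stop between vowels /e/ and /o/, so it voices to [d]. → [ovuabogedojen].
/hokaopuaniu/: /k/ is a voiceless stop between vowels /o/ and /a/, so it voices to [g]. /p/ is a voiceless stop between vowels /o/ and /u/, so it voices to [b]. → [hogaobuaniu].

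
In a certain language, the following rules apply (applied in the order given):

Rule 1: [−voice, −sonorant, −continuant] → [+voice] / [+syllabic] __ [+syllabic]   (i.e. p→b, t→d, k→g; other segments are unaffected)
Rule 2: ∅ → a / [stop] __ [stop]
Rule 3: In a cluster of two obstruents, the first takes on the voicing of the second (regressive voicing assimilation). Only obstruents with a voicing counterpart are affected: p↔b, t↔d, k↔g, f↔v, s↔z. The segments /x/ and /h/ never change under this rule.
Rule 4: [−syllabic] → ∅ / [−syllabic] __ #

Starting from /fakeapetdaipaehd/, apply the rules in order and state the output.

Rule 1 (intervocalic voicing): /k/ is a voiceless stop between vowels /a/ and /e/, so it voices to [g]. /p/ is a voiceless stop between vowels /a/ and /e/, so it voices to [b]. /p/ is a voiceless stop between vowels /i/ and /a/, so it voices to [b]. /fakeapetdaipaehd/ → fageabetdaibaehd.
Rule 2 (stop-cluster a-epenthesis): /t/ and /d/ form a stop–stop cluster, so [a] is inserted between them. /fageabetdaibaehd/ → fageabetadaibaehd.
Rule 3 (regressive voicing assimilation): no segment meets the environment; /fageabetadaibaehd/ is unchanged.
Rule 4 (final cluster simplification): /d/ is the second consonant of a word-final cluster /hd/, so it deletes. /fageabetadaibaehd/ → fageabetadaibaeh.

fageabetadaibaeh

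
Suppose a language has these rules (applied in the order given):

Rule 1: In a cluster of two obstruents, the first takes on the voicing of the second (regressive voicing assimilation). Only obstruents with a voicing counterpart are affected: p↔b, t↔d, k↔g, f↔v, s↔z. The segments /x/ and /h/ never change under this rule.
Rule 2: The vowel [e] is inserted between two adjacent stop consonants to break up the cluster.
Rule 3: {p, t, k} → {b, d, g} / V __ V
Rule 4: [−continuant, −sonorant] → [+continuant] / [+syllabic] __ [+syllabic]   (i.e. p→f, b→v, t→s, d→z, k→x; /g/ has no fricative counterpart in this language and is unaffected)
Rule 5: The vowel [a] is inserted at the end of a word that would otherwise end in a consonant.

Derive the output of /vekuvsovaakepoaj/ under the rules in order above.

Rule 1 (regressive voicing assimilation): /v/ precedes the voiceless obstruent /s/, so it devoices to [f] by assimilation. /vekuvsovaakepoaj/ → vekufsovaakepoaj.
Rule 2 (stop-cluster e-epenthesis): no segment meets the environment; /vekufsovaakepoaj/ is unchanged.
Rule 3 (intervocalic voicing): /k/ is a voiceless stop between vowels /e/ and /u/, so it voices to [g]. /k/ is a voiceless stop between vowels /a/ and /e/, so it voices to [g]. /p/ is a voiceless stop between vowels /e/ and /o/, so it voices to [b]. /vekufsovaakepoaj/ → vegufsovaageboaj.
Rule 4 (intervocalic spirantization): /b/ is a stop between vowels /e/ and /o/, so it spirantizes to the fricative [v]. /vegufsovaageboaj/ → vegufsovaagevoaj.
Rule 5 (final a-epenthesis): the form ends in the consonant /j/, so [a] is inserted word-finally. /vegufsovaagevoaj/ → vegufsovaagevoaja.

vegufsovaagevoaja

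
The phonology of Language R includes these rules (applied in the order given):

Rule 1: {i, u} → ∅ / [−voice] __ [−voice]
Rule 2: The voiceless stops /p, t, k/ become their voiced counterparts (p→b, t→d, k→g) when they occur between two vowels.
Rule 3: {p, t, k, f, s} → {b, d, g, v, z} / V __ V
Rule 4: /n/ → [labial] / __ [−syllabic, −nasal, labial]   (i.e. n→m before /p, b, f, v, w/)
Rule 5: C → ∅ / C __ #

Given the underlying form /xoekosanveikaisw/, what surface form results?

Rule 1 (high vowel syncope): no segment meets the environment; /xoekosanveikaisw/ is unchanged.
Rule 2 (intervocalic voicing): /k/ is a voiceless stop between vowels /e/ and /o/, so it voices to [g]. /k/ is a voiceless stop between vowels /i/ and /a/, so it voices to [g]. /xoekosanveikaisw/ → xoegosanveigaisw.
Rule 3 (intervocalic voicing): /s/ is a voiceless obstruent between vowels /o/ and /a/, so it voices to [z]. /xoegosanveigaisw/ → xoegozanveigaisw.
Rule 4 (nasal place assimilation): /n/ precedes the labial consonant /v/, so it assimilates in place to [m]. /xoegozanveigaisw/ → xoegozamveigaisw.
Rule 5 (final cluster simplification): /w/ is the second consonant of a word-final cluster /sw/, so it deletes. /xoegozamveigaisw/ → xoegozamveigais.

xoegozamveigais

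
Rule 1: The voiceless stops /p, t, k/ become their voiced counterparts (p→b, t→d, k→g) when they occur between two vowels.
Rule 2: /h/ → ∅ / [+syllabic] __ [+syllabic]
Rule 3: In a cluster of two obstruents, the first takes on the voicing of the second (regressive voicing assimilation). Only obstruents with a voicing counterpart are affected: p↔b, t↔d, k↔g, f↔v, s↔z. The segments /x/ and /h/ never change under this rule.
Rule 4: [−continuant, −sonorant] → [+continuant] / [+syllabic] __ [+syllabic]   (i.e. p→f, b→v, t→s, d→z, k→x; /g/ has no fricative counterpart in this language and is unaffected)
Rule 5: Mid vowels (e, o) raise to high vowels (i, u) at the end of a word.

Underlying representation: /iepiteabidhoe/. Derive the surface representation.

ievizeavithoi

Rule 1 (intervocalic voicing): /p/ is a voiceless stop between vowels /e/ and /i/, so it voices to [b]. /t/ is a voiceless stop between vowels /i/ and /e/, so it voices to [d]. /iepiteabidhoe/ → iebideabidhoe.
Rule 2 (intervocalic h-deletion): no segment meets the environment; /iebideabidhoe/ is unchanged.
Rule 3 (regressive voicing assimilation): /d/ precedes the voiceless obstruent /h/, so it devoices to [t] by assimilation. /iebideabidhoe/ → iebideabithoe.
Rule 4 (intervocalic spirantization): /b/ is a stop between vowels /e/ and /i/, so it spirantizes to the fricative [v]. /d/ is a stop between vowels /i/ and /e/, so it spirantizes to the fricative [z]. /b/ is a stop between vowels /a/ and /i/, so it spirantizes to the fricative [v]. /iebideabithoe/ → ievizeavithoe.
Rule 5 (final vowel raising): /e/ is a mid vowel in word-final position, so it raises to [i]. /ievizeavithoe/ → ievizeavithoi.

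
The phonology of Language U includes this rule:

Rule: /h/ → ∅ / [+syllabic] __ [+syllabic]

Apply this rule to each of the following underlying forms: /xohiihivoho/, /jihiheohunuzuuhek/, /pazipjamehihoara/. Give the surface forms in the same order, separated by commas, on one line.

/xohiihivoho/: /h/ occurs between vowels /o/ and /i/, so it deletes. /h/ occurs between vowels /i/ and /i/, so it deletes. /h/ occurs between vowels /o/ and /o/, so it deletes. → [xoiiivoo].
/jihiheohunuzuuhek/: /h/ occurs between vowels /i/ and /i/, so it deletes. /h/ occurs between vowels /i/ and /e/, so it deletes. /h/ occurs between vowels /o/ and /u/, so it deletes. /h/ occurs between vowels /u/ and /e/, so it deletes. → [jiieounuzuuek].
/pazipjamehihoara/: /h/ occurs between vowels /e/ and /i/, so it deletes. /h/ occurs between vowels /i/ and /o/, so it deletes. → [pazipjameioara].

xoiiivoo, jiieounuzuuek, pazipjameioara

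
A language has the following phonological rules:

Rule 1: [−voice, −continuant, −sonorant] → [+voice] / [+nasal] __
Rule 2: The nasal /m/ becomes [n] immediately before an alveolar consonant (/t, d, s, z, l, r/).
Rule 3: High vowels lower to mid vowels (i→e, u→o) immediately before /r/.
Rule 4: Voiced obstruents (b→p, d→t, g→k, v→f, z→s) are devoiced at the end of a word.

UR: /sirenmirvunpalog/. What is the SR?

Rule 1 (post-nasal voicing): /p/ is a voiceless stop immediately after the nasal /n/, so it voices to [b]. /sirenmirvunpalog/ → sirenmirvunbalog.
Rule 2 (nasal place assimilation): no segment meets the environment; /sirenmirvunbalog/ is unchanged.
Rule 3 (pre-rhotic lowering): /i/ is a high vowel immediately before /r/, so it lowers to [e]. /i/ is a high vowel immediately before /r/, so it lowers to [e]. /sirenmirvunbalog/ → serenmervunbalog.
Rule 4 (final devoicing): /g/ is a voiced obstruent in word-final position, so it devoices to [k]. /serenmervunbalog/ → serenmervunbalok.

serenmervunbalok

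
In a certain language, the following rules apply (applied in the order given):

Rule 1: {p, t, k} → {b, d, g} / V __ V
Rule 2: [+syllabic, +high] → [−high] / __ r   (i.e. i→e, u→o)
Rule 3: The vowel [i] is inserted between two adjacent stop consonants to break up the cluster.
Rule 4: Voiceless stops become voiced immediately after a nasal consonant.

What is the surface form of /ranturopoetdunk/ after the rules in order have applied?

Rule 1 (intervocalic voicing): /p/ is a voiceless stop between vowels /o/ and /o/, so it voices to [b]. /ranturopoetdunk/ → ranturoboetdunk.
Rule 2 (pre-rhotic lowering): /u/ is a high vowel immediately before /r/, so it lowers to [o]. /ranturoboetdunk/ → rantoroboetdunk.
Rule 3 (stop-cluster i-epenthesis): /t/ and /d/ form a stop–stop cluster, so [i] is inserted between them. /rantoroboetdunk/ → rantoroboetidunk.
Rule 4 (post-nasal voicing): /t/ is a voiceless stop immediately after the nasal /n/, so it voices to [d]. /k/ is a voiceless stop immediately after the nasal /n/, so it voices to [g]. /rantoroboetidunk/ → randoroboetidung.

randoroboetidung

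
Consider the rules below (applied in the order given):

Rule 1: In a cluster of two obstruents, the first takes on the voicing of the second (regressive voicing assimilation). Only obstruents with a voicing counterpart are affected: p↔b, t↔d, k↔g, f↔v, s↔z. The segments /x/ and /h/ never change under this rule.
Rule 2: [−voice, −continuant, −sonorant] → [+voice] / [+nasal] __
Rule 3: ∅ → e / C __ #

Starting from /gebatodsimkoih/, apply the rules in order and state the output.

gebatotsimgoihe

Rule 1 (regressive voicing assimilation): /d/ precedes the voiceless obstruent /s/, so it devoices to [t] by assimilation. /gebatodsimkoih/ → gebatotsimkoih.
Rule 2 (post-nasal voicing): /k/ is a voiceless stop immediately after the nasal /m/, so it voices to [g]. /gebatotsimkoih/ → gebatotsimgoih.
Rule 3 (final e-epenthesis): the form ends in the consonant /h/, so [e] is inserted word-finally. /gebatotsimgoih/ → gebatotsimgoihe.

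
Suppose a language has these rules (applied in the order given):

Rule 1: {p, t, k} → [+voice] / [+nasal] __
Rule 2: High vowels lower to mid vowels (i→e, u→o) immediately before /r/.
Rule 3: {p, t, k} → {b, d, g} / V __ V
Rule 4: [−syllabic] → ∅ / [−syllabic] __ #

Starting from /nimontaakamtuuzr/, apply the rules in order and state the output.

nimondaagamduuz

Rule 1 (post-nasal voicing): /t/ is a voiceless stop immediately after the nasal /n/, so it voices to [d]. /t/ is a voiceless stop immediately after the nasal /m/, so it voices to [d]. /nimontaakamtuuzr/ → nimondaakamduuzr.
Rule 2 (pre-rhotic lowering): no segment meets the environment; /nimondaakamduuzr/ is unchanged.
Rule 3 (intervocalic voicing): /k/ is a voiceless stop between vowels /a/ and /a/, so it voices to [g]. /nimondaakamduuzr/ → nimondaagamduuzr.
Rule 4 (final cluster simplification): /r/ is the second consonant of a word-final cluster /zr/, so it deletes. /nimondaagamduuzr/ → nimondaagamduuz.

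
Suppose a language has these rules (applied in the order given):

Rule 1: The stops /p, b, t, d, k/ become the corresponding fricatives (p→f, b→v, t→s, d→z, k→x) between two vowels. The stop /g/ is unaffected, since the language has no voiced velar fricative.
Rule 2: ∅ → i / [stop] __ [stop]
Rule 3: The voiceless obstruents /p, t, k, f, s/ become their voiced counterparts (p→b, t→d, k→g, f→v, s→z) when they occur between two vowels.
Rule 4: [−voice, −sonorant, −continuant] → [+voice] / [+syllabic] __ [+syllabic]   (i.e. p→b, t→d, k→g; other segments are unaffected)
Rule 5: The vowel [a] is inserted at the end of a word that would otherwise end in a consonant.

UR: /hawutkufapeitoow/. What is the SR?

hawudiguvaveizoowa

Rule 1 (intervocalic spirantization): /p/ is a stop between vowels /a/ and /e/, so it spirantizes to the fricative [f]. /t/ is a stop between vowels /i/ and /o/, so it spirantizes to the fricative [s]. /hawutkufapeitoow/ → hawutkufafeisoow.
Rule 2 (stop-cluster i-epenthesis): /t/ and /k/ form a stop–stop cluster, so [i] is inserted between them. /hawutkufafeisoow/ → hawutikufafeisoow.
Rule 3 (intervocalic voicing): /t/ is a voiceless obstruent between vowels /u/ and /i/, so it voices to [d]. /k/ is a voiceless obstruent between vowels /i/ and /u/, so it voices to [g]. /f/ is a voiceless obstruent between vowels /u/ and /a/, so it voices to [v]. /f/ is a voiceless obstruent between vowels /a/ and /e/, so it voices to [v]. /s/ is a voiceless obstruent between vowels /i/ and /o/, so it voices to [z]. /hawutikufafeisoow/ → hawudiguvaveizoow.
Rule 4 (intervocalic voicing): no segment meets the environment; /hawudiguvaveizoow/ is unchanged.
Rule 5 (final a-epenthesis): the form ends in the consonant /w/, so [a] is inserted word-finally. /hawudiguvaveizoow/ → hawudiguvaveizoowa.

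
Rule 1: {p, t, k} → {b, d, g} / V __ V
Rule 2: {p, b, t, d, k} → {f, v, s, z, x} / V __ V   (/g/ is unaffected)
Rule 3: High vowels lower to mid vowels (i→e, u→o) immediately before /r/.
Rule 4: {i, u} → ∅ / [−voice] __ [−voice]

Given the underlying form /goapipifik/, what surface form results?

goavivifk

Rule 1 (intervocalic voicing): /p/ is a voiceless stop between vowels /a/ and /i/, so it voices to [b]. /p/ is a voiceless stop between vowels /i/ and /i/, so it voices to [b]. /goapipifik/ → goabibifik.
Rule 2 (intervocalic spirantization): /b/ is a stop between vowels /a/ and /i/, so it spirantizes to the fricative [v]. /b/ is a stop between vowels /i/ and /i/, so it spirantizes to the fricative [v]. /goabibifik/ → goavivifik.
Rule 3 (pre-rhotic lowering): no segment meets the environment; /goavivifik/ is unchanged.
Rule 4 (high vowel syncope): /i/ is a high vowel flanked by voiceless consonants /f/ and /k/, so it deletes. /goavivifik/ → goavivifk.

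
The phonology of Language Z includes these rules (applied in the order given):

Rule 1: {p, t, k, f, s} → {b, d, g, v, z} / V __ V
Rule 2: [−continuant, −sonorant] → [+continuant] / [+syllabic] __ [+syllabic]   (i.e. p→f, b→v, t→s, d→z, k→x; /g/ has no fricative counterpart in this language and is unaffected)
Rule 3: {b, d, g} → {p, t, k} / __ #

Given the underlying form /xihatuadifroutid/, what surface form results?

Rule 1 (intervocalic voicing): /t/ is a voiceless obstruent between vowels /a/ and /u/, so it voices to [d]. /t/ is a voiceless obstruent between vowels /u/ and /i/, so it voices to [d]. /xihatuadifroutid/ → xihaduadifroudid.
Rule 2 (intervocalic spirantization): /d/ is a stop between vowels /a/ and /u/, so it spirantizes to the fricative [z]. /d/ is a stop between vowels /a/ and /i/, so it spirantizes to the fricative [z]. /d/ is a stop between vowels /u/ and /i/, so it spirantizes to the fricative [z]. /xihaduadifroudid/ → xihazuazifrouzid.
Rule 3 (final devoicing): /d/ is a voiced stop in word-final position, so it devoices to [t]. /xihazuazifrouzid/ → xihazuazifrouzit.

xihazuazifrouzit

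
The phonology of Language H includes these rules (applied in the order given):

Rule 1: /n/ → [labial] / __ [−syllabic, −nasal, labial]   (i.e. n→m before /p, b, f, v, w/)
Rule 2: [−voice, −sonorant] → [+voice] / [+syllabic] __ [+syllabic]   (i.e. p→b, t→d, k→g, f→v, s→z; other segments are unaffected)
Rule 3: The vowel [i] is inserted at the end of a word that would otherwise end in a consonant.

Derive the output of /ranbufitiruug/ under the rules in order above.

rambuvidiruugi

Rule 1 (nasal place assimilation): /n/ precedes the labial consonant /b/, so it assimilates in place to [m]. /ranbufitiruug/ → rambufitiruug.
Rule 2 (intervocalic voicing): /f/ is a voiceless obstruent between vowels /u/ and /i/, so it voices to [v]. /t/ is a voiceless obstruent between vowels /i/ and /i/, so it voices to [d]. /rambufitiruug/ → rambuvidiruug.
Rule 3 (final i-epenthesis): the form ends in the consonant /g/, so [i] is inserted word-finally. /rambuvidiruug/ → rambuvidiruugi.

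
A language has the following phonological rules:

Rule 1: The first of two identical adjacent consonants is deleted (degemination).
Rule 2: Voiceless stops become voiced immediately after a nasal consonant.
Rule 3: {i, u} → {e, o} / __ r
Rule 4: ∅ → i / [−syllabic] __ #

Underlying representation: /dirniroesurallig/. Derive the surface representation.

Rule 1 (degemination): /ll/ is a geminate; the first /l/ deletes. /dirniroesurallig/ → dirniroesuralig.
Rule 2 (post-nasal voicing): no segment meets the environment; /dirniroesuralig/ is unchanged.
Rule 3 (pre-rhotic lowering): /i/ is a high vowel immediately before /r/, so it lowers to [e]. /i/ is a high vowel immediately before /r/, so it lowers to [e]. /u/ is a high vowel immediately before /r/, so it lowers to [o]. /dirniroesuralig/ → derneroesoralig.
Rule 4 (final i-epenthesis): the form ends in the consonant /g/, so [i] is inserted word-finally. /derneroesoralig/ → derneroesoraligi.

derneroesoraligi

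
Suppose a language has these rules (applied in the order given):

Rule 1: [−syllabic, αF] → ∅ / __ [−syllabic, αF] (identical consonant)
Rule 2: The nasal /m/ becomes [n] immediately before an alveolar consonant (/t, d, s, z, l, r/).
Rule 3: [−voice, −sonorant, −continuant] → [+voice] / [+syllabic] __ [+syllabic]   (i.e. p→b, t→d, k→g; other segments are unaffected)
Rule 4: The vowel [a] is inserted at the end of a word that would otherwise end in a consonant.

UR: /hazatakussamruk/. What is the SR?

hazadagusanruka

Rule 1 (degemination): /ss/ is a geminate; the first /s/ deletes. /hazatakussamruk/ → hazatakusamruk.
Rule 2 (nasal place assimilation): /m/ precedes the alveolar consonant /r/, so it assimilates in place to [n]. /hazatakusamruk/ → hazatakusanruk.
Rule 3 (intervocalic voicing): /t/ is a voiceless stop between vowels /a/ and /a/, so it voices to [d]. /k/ is a voiceless stop between vowels /a/ and /u/, so it voices to [g]. /hazatakusanruk/ → hazadagusanruk.
Rule 4 (final a-epenthesis): the form ends in the consonant /k/, so [a] is inserted word-finally. /hazadagusanruk/ → hazadagusanruka.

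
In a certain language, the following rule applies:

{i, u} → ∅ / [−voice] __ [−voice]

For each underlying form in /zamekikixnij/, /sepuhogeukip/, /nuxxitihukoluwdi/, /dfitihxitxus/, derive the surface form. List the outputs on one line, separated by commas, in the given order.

zamekkxnij, sephogeukp, nuxxthkoluwdi, dfthxtxs

/zamekikixnij/: /i/ is a high vowel flanked by voiceless consonants /k/ and /k/, so it deletes. /i/ is a high vowel flanked by voiceless consonants /k/ and /x/, so it deletes. → [zamekkxnij].
/sepuhogeukip/: /u/ is a high vowel flanked by voiceless consonants /p/ and /h/, so it deletes. /i/ is a high vowel flanked by voiceless consonants /k/ and /p/, so it deletes. → [sephogeukp].
/nuxxitihukoluwdi/: /i/ is a high vowel flanked by voiceless consonants /x/ and /t/, so it deletes. /i/ is a high vowel flanked by voiceless consonants /t/ and /h/, so it deletes. /u/ is a high vowel flanked by voiceless consonants /h/ and /k/, so it deletes. → [nuxxthkoluwdi].
/dfitihxitxus/: /i/ is a high vowel flanked by voiceless consonants /f/ and /t/, so it deletes. /i/ is a high vowel flanked by voiceless consonants /t/ and /h/, so it deletes. /i/ is a high vowel flanked by voiceless consonants /x/ and /t/, so it deletes. /u/ is a high vowel flanked by voiceless consonants /x/ and /s/, so it deletes. → [dfthxtxs].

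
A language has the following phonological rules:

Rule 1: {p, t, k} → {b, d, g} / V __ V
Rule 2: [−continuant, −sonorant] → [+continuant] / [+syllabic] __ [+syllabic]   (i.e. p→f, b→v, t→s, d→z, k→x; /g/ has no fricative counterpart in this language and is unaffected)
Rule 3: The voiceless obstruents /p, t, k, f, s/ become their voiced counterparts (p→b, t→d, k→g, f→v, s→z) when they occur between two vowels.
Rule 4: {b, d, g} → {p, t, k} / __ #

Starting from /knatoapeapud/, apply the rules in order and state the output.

Rule 1 (intervocalic voicing): /t/ is a voiceless stop between vowels /a/ and /o/, so it voices to [d]. /p/ is a voiceless stop between vowels /a/ and /e/, so it voices to [b]. /p/ is a voiceless stop between vowels /a/ and /u/, so it voices to [b]. /knatoapeapud/ → knadoabeabud.
Rule 2 (intervocalic spirantization): /d/ is a stop between vowels /a/ and /o/, so it spirantizes to the fricative [z]. /b/ is a stop between vowels /a/ and /e/, so it spirantizes to the fricative [v]. /b/ is a stop between vowels /a/ and /u/, so it spirantizes to the fricative [v]. /knadoabeabud/ → knazoaveavud.
Rule 3 (intervocalic voicing): no segment meets the environment; /knazoaveavud/ is unchanged.
Rule 4 (final devoicing): /d/ is a voiced stop in word-final position, so it devoices to [t]. /knazoaveavud/ → knazoaveavut.

knazoaveavut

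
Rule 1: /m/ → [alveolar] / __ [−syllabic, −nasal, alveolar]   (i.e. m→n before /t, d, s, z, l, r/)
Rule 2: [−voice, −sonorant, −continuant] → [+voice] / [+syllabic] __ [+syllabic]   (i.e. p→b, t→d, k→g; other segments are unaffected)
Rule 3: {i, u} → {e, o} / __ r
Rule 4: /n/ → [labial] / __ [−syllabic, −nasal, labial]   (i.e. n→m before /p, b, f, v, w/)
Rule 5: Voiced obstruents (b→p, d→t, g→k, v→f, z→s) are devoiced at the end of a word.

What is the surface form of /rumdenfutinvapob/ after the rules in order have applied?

Rule 1 (nasal place assimilation): /m/ precedes the alveolar consonant /d/, so it assimilates in place to [n]. /rumdenfutinvapob/ → rundenfutinvapob.
Rule 2 (intervocalic voicing): /t/ is a voiceless stop between vowels /u/ and /i/, so it voices to [d]. /p/ is a voiceless stop between vowels /a/ and /o/, so it voices to [b]. /rundenfutinvapob/ → rundenfudinvabob.
Rule 3 (pre-rhotic lowering): no segment meets the environment; /rundenfudinvabob/ is unchanged.
Rule 4 (nasal place assimilation): /n/ precedes the labial consonant /f/, so it assimilates in place to [m]. /n/ precedes the labial consonant /v/, so it assimilates in place to [m]. /rundenfudinvabob/ → rundemfudimvabob.
Rule 5 (final devoicing): /b/ is a voiced obstruent in word-final position, so it devoices to [p]. /rundemfudimvabob/ → rundemfudimvabop.

rundemfudimvabop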